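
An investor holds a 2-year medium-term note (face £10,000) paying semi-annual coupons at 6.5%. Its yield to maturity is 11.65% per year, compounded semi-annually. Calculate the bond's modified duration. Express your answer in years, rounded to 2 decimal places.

1.80 years

Periodic yield y = 0.05825. First find Macaulay duration:
  t   CF        PV=CF/(1+0.05825)^t    t·PV
  1       325.00       307.1108       307.1108
  2       325.00       290.2063       580.4126
  3       325.00       274.2323       822.6968
  4    10,325.00     8,232.5988    32,930.3952
  Σ                  9,104.1481    34,640.6153
P = 9,104.1481; Macaulay duration = 34,640.6153 / 9,104.1481 = 3.80493 half-year periods = 1.90246 years.
Modified duration = D_Mac / (1 + y) = 1.90246 / 1.05825 = 1.79774 years.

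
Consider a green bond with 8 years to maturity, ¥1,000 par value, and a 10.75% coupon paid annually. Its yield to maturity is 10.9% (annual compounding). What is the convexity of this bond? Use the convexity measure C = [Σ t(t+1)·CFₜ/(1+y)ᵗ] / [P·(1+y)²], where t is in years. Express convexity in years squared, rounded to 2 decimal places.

37.04

With y = 0.109:
  t   CF        PV=CF/(1+0.109)^t    t·PV        t(t+1)·PV
  1       107.50        96.9342        96.9342         193.8683
  2       107.50        87.4068       174.8137         524.4410
  3       107.50        78.8159       236.4477         945.7908
  4       107.50        71.0693       284.2774       1,421.3868
  5       107.50        64.0842       320.4208       1,922.5250
  6       107.50        57.7855       346.7132       2,426.9927
  7       107.50        52.1060       364.7419       2,917.9354
  8     1,107.50       484.0513     3,872.4102      34,851.6916
  Σ                    992.2532     5,696.7591      45,204.6316
P = 992.2532.
Convexity = Σ t(t+1)·PV / [P·(1+y)²] = 45,204.6316 / (992.2532 × 1.229881) = 37.04225.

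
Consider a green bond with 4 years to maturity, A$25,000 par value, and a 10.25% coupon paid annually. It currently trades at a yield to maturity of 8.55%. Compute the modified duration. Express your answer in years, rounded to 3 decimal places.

3.216 years

Periodic yield y = 0.0855. First find Macaulay duration:
  t   CF        PV=CF/(1+0.0855)^t    t·PV
  1     2,562.50     2,360.6633     2,360.6633
  2     2,562.50     2,174.7244     4,349.4487
  3     2,562.50     2,003.4310     6,010.2930
  4    27,562.50    19,851.7728    79,407.0911
  Σ                 26,390.5914    92,127.4961
P = 26,390.5914; Macaulay duration = 92,127.4961 / 26,390.5914 = 3.49092 years.
Modified duration = D_Mac / (1 + y) = 3.49092 / 1.0855 = 3.21596 years.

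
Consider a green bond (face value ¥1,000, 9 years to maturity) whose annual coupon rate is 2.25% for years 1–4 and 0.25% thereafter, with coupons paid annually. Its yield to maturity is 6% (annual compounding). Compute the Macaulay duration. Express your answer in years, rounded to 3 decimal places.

Periodic yield y = 0.06. Discount each cash flow and weight by its year:
  t   CF        PV=CF/(1+0.06)^t    t·PV
  1        22.50        21.2264        21.2264
  2        22.50        20.0249        40.0498
  3        22.50        18.8914        56.6743
  4        22.50        17.8221        71.2884
  5         2.50         1.8681         9.3407
  6         2.50         1.7624        10.5744
  7         2.50         1.6626        11.6385
  8         2.50         1.5685        12.5482
  9     1,002.50       593.3782     5,340.4039
  Σ                    678.2048     5,573.7448
Price P = Σ PV = 678.2048.
Macaulay duration = Σ(t·PV) / P = 5,573.7448 / 678.2048 = 8.21838 years.

8.218 years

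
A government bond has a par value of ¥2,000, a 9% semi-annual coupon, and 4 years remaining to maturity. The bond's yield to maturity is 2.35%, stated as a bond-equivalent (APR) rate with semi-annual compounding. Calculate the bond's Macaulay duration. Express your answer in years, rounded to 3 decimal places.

3.514 years

Periodic yield y = 0.01175. Discount each cash flow and weight by its period:
  t   CF        PV=CF/(1+0.01175)^t    t·PV
  1        90.00        88.9548        88.9548
  2        90.00        87.9217       175.8434
  3        90.00        86.9006       260.7019
  4        90.00        85.8914       343.5656
  5        90.00        84.8939       424.4695
  6        90.00        83.9080       503.4478
  7        90.00        82.9335       580.5345
  8     2,090.00     1,903.5338    15,228.2700
  Σ                  2,504.9376    17,605.7875
Price P = Σ PV = 2,504.9376.
Macaulay duration = Σ(t·PV) / P = 17,605.7875 / 2,504.9376 = 7.02843 half-year periods.
In years: 7.02843 / 2 = 3.51422 years.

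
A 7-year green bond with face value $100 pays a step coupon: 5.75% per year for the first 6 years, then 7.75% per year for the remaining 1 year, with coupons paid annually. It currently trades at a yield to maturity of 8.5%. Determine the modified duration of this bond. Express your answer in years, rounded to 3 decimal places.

5.416 years

Periodic yield y = 0.085. First find Macaulay duration:
  t   CF        PV=CF/(1+0.085)^t    t·PV
  1         5.75         5.2995         5.2995
  2         5.75         4.8844         9.7687
  3         5.75         4.5017        13.5052
  4         5.75         4.1491        16.5962
  5         5.75         3.8240        19.1201
  6         5.75         3.5244        21.1466
  7       107.75        60.8708       426.0957
  Σ                     87.0539       511.5320
P = 87.0539; Macaulay duration = 511.5320 / 87.0539 = 5.87604 years.
Modified duration = D_Mac / (1 + y) = 5.87604 / 1.085 = 5.41570 years.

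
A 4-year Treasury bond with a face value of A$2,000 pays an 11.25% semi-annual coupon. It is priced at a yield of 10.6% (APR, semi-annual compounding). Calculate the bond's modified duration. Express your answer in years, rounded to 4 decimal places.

Periodic yield y = 0.053. First find Macaulay duration:
  t   CF        PV=CF/(1+0.053)^t    t·PV
  1       112.50       106.8376       106.8376
  2       112.50       101.4602       202.9204
  3       112.50        96.3535       289.0604
  4       112.50        91.5038       366.0151
  5       112.50        86.8982       434.4909
  6       112.50        82.5244       495.1463
  7       112.50        78.3707       548.5952
  8     2,112.50     1,397.5577    11,180.4616
  Σ                  2,041.5061    13,623.5276
P = 2,041.5061; Macaulay duration = 13,623.5276 / 2,041.5061 = 6.67327 half-year periods = 3.33664 years.
Modified duration = D_Mac / (1 + y) = 3.33664 / 1.053 = 3.16870 years.

3.1687 years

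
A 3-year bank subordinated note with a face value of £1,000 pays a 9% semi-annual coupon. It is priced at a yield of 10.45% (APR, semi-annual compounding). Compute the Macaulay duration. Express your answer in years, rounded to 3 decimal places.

2.688 years

Periodic yield y = 0.05225. Discount each cash flow and weight by its period:
  t   CF        PV=CF/(1+0.05225)^t    t·PV
  1        45.00        42.7655        42.7655
  2        45.00        40.6420        81.2839
  3        45.00        38.6239       115.8716
  4        45.00        36.7060       146.8239
  5        45.00        34.8833       174.4166
  6     1,045.00       769.8439     4,619.0635
  Σ                    963.4645     5,180.2250
Price P = Σ PV = 963.4645.
Macaulay duration = Σ(t·PV) / P = 5,180.2250 / 963.4645 = 5.37666 half-year periods.
In years: 5.37666 / 2 = 2.68833 years.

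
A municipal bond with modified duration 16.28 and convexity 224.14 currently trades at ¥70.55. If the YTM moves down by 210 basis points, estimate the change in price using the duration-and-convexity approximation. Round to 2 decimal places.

+¥27.61

Duration effect: -D_mod·Δy = -16.28 × (-0.021) = +0.341880
Convexity effect: ½·C·(Δy)² = 0.5 × 224.14 × (-0.021)² = +0.04942287
ΔP/P ≈ +0.341880 + 0.04942287 = +0.39130287
ΔP ≈ 70.55 × (+0.39130287) = +27.6064174785.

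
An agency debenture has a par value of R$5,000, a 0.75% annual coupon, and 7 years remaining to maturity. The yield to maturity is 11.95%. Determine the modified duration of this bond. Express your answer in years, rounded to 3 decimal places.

6.037 years

Periodic yield y = 0.1195. First find Macaulay duration:
  t   CF        PV=CF/(1+0.1195)^t    t·PV
  1        37.50        33.4971        33.4971
  2        37.50        29.9215        59.8430
  3        37.50        26.7275        80.1826
  4        37.50        23.8745        95.4981
  5        37.50        21.3261       106.6303
  6        37.50        19.0496       114.2978
  7     5,037.50     2,285.8429    16,000.9001
  Σ                  2,440.2392    16,490.8491
P = 2,440.2392; Macaulay duration = 16,490.8491 / 2,440.2392 = 6.75788 years.
Modified duration = D_Mac / (1 + y) = 6.75788 / 1.1195 = 6.03652 years.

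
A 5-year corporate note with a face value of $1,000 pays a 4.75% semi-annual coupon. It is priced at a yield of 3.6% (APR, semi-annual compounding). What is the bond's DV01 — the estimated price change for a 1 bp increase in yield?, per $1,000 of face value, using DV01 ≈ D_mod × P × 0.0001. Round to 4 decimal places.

$0.4676

Periodic yield y = 0.018.
  t   CF        PV=CF/(1+0.018)^t    t·PV
  1        23.75        23.3301        23.3301
  2        23.75        22.9175        45.8351
  3        23.75        22.5123        67.5370
  4        23.75        22.1143        88.4571
  5        23.75        21.7232       108.6162
  6        23.75        21.3391       128.0348
  7        23.75        20.9618       146.7328
  8        23.75        20.5912       164.7295
  9        23.75        20.2271       182.0439
  10    1,023.75       856.4778     8,564.7785
  Σ                  1,052.1945     9,520.0949
P = 1,052.1945; D_Mac = 9.04785 half-year periods = 4.52392 yrs; D_mod = 4.44393 yrs.
DV01 ≈ 4.44393 × 1,052.1945 × 0.0001 = 0.467588.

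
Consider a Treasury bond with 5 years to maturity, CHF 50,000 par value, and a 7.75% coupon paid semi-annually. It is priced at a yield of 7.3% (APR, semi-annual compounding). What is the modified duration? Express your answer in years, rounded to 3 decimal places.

4.098 years

Periodic yield y = 0.0365. First find Macaulay duration:
  t   CF        PV=CF/(1+0.0365)^t    t·PV
  1     1,937.50     1,869.2716     1,869.2716
  2     1,937.50     1,803.4458     3,606.8916
  3     1,937.50     1,739.9381     5,219.8142
  4     1,937.50     1,678.6667     6,714.6670
  5     1,937.50     1,619.5531     8,097.7653
  6     1,937.50     1,562.5210     9,375.1262
  7     1,937.50     1,507.4974    10,552.4817
  8     1,937.50     1,454.4114    11,635.2909
  9     1,937.50     1,403.1948    12,628.7528
  10   51,937.50    36,290.0843   362,900.8428
  Σ                 50,928.5841   432,600.9041
P = 50,928.5841; Macaulay duration = 432,600.9041 / 50,928.5841 = 8.49427 half-year periods = 4.24713 years.
Modified duration = D_Mac / (1 + y) = 4.24713 / 1.0365 = 4.09757 years.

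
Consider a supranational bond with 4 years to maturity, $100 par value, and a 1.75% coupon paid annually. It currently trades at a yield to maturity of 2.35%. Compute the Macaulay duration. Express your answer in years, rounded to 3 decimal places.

3.897 years

Periodic yield y = 0.0235. Discount each cash flow and weight by its year:
  t   CF        PV=CF/(1+0.0235)^t    t·PV
  1         1.75         1.7098         1.7098
  2         1.75         1.6706         3.3411
  3         1.75         1.6322         4.8966
  4       101.75        92.7221       370.8882
  Σ                     97.7346       380.8358
Price P = Σ PV = 97.7346.
Macaulay duration = Σ(t·PV) / P = 380.8358 / 97.7346 = 3.89663 years.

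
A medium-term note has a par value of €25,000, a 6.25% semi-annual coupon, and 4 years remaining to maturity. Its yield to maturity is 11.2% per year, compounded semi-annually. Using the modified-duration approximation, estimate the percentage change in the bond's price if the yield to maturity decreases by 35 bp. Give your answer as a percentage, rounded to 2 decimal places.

+1.18%

Periodic yield y = 0.056. Modified duration first:
  t   CF        PV=CF/(1+0.056)^t    t·PV
  1       781.25       739.8201       739.8201
  2       781.25       700.5872     1,401.1744
  3       781.25       663.4348     1,990.3045
  4       781.25       628.2527     2,513.0108
  5       781.25       594.9363     2,974.6813
  6       781.25       563.3866     3,380.3197
  7       781.25       533.5100     3,734.5703
  8    25,781.25    16,672.1890   133,377.5119
  Σ                 21,096.1167   150,111.3930
P = 21,096.1167; D_Mac = 7.11559 half-year periods = 3.55780 yrs; D_mod = 3.55780/(1+0.056) = 3.36913 yrs.
ΔP/P ≈ -D_mod · Δy = -3.36913 × (-0.0035) = +0.011792 = +1.1792%.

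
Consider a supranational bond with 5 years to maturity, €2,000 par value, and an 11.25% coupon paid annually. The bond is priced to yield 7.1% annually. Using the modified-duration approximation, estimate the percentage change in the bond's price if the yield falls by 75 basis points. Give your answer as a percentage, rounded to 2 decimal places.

Periodic yield y = 0.071. Modified duration first:
  t   CF        PV=CF/(1+0.071)^t    t·PV
  1       225.00       210.0840       210.0840
  2       225.00       196.1569       392.3138
  3       225.00       183.1530       549.4591
  4       225.00       171.0112       684.0449
  5     2,225.00     1,579.0019     7,895.0097
  Σ                  2,339.4071     9,730.9115
P = 2,339.4071; D_Mac = 4.15956 yrs; D_mod = 4.15956/(1+0.071) = 3.88381 yrs.
ΔP/P ≈ -D_mod · Δy = -3.88381 × (-0.0075) = +0.029129 = +2.9129%.

+2.91%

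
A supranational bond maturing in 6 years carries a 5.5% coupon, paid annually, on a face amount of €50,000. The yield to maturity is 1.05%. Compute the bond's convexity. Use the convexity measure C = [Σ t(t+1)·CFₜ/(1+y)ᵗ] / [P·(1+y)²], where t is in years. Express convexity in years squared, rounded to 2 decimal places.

35.29

With y = 0.0105:
  t   CF        PV=CF/(1+0.0105)^t    t·PV        t(t+1)·PV
  1     2,750.00     2,721.4250     2,721.4250       5,442.8501
  2     2,750.00     2,693.1470     5,386.2940      16,158.8820
  3     2,750.00     2,665.1628     7,995.4884      31,981.9534
  4     2,750.00     2,637.4694    10,549.8774      52,749.3871
  5     2,750.00     2,610.0637    13,050.3184      78,301.9106
  6    52,750.00    49,545.5389   297,273.2336   2,080,912.6354
  Σ                 62,872.8068   336,976.6369   2,265,547.6186
P = 62,872.8068.
Convexity = Σ t(t+1)·PV / [P·(1+y)²] = 2,265,547.6186 / (62,872.8068 × 1.021110) = 35.28887.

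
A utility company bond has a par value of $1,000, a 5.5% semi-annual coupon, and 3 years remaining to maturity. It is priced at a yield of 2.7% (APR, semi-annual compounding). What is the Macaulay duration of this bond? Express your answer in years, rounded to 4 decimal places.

2.8149 years

Periodic yield y = 0.0135. Discount each cash flow and weight by its period:
  t   CF        PV=CF/(1+0.0135)^t    t·PV
  1        27.50        27.1337        27.1337
  2        27.50        26.7723        53.5445
  3        27.50        26.4157        79.2470
  4        27.50        26.0638       104.2552
  5        27.50        25.7166       128.5831
  6     1,027.50       948.0676     5,688.4057
  Σ                  1,080.1697     6,081.1692
Price P = Σ PV = 1,080.1697.
Macaulay duration = Σ(t·PV) / P = 6,081.1692 / 1,080.1697 = 5.62983 half-year periods.
In years: 5.62983 / 2 = 2.81491 years.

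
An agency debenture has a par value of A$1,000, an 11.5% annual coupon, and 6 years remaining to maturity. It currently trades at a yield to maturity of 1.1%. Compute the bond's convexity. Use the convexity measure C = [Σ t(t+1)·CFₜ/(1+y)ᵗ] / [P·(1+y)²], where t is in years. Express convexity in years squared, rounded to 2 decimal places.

31.51

With y = 0.011:
  t   CF        PV=CF/(1+0.011)^t    t·PV        t(t+1)·PV
  1       115.00       113.7488       113.7488         227.4975
  2       115.00       112.5111       225.0223         675.0668
  3       115.00       111.2870       333.8610       1,335.4438
  4       115.00       110.0761       440.3046       2,201.5229
  5       115.00       108.8785       544.3924       3,266.3545
  6     1,115.00     1,044.1621     6,264.9727      43,854.8090
  Σ                  1,600.6636     7,922.3017      51,560.6947
P = 1,600.6636.
Convexity = Σ t(t+1)·PV / [P·(1+y)²] = 51,560.6947 / (1,600.6636 × 1.022121) = 31.51493.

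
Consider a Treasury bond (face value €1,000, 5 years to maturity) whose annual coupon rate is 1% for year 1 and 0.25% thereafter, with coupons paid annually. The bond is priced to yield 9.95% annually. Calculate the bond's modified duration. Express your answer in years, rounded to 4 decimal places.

Periodic yield y = 0.0995. First find Macaulay duration:
  t   CF        PV=CF/(1+0.0995)^t    t·PV
  1        10.00         9.0950         9.0950
  2         2.50         2.0680         4.1360
  3         2.50         1.8809         5.6426
  4         2.50         1.7106         6.8426
  5     1,002.50       623.8903     3,119.4514
  Σ                    638.6448     3,145.1675
P = 638.6448; Macaulay duration = 3,145.1675 / 638.6448 = 4.92475 years.
Modified duration = D_Mac / (1 + y) = 4.92475 / 1.0995 = 4.47908 years.

4.4791 years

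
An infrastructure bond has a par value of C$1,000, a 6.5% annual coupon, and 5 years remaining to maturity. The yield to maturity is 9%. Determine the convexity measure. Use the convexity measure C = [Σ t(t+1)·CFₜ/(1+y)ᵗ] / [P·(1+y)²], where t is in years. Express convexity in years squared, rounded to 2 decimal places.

21.20

With y = 0.09:
  t   CF        PV=CF/(1+0.09)^t    t·PV        t(t+1)·PV
  1        65.00        59.6330        59.6330         119.2661
  2        65.00        54.7092       109.4184         328.2552
  3        65.00        50.1919       150.5758         602.3031
  4        65.00        46.0476       184.1906         920.9528
  5     1,065.00       692.1769     3,460.8846      20,765.3078
  Σ                    902.7587     3,964.7024      22,736.0849
P = 902.7587.
Convexity = Σ t(t+1)·PV / [P·(1+y)²] = 22,736.0849 / (902.7587 × 1.188100) = 21.19781.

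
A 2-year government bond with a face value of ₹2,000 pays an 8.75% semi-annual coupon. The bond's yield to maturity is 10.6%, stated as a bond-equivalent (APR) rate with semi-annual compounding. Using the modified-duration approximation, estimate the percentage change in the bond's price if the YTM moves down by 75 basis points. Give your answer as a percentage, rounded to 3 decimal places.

Periodic yield y = 0.053. Modified duration first:
  t   CF        PV=CF/(1+0.053)^t    t·PV
  1        87.50        83.0959        83.0959
  2        87.50        78.9135       157.8270
  3        87.50        74.9416       224.8248
  4     2,087.50     1,697.9035     6,791.6139
  Σ                  1,934.8545     7,257.3616
P = 1,934.8545; D_Mac = 3.75086 half-year periods = 1.87543 yrs; D_mod = 1.87543/(1+0.053) = 1.78103 yrs.
ΔP/P ≈ -D_mod · Δy = -1.78103 × (-0.0075) = +0.013358 = +1.3358%.

+1.336%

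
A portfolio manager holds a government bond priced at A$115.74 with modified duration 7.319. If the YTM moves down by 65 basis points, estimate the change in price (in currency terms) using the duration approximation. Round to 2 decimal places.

Duration approximation: ΔP/P ≈ -D_mod · Δy = -7.319 × (-0.0065) = +0.0475735.
ΔP ≈ 115.74 × (+0.0475735) = +5.50615689.

+A$5.51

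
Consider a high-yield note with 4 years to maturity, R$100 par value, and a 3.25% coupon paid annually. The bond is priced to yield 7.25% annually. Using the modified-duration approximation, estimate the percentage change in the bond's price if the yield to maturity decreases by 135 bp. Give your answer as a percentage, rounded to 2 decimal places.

+4.78%

Periodic yield y = 0.0725. Modified duration first:
  t   CF        PV=CF/(1+0.0725)^t    t·PV
  1         3.25         3.0303         3.0303
  2         3.25         2.8255         5.6509
  3         3.25         2.6345         7.9034
  4       103.25        78.0371       312.1482
  Σ                     86.5273       328.7328
P = 86.5273; D_Mac = 3.79918 yrs; D_mod = 3.79918/(1+0.0725) = 3.54236 yrs.
ΔP/P ≈ -D_mod · Δy = -3.54236 × (-0.0135) = +0.047822 = +4.7822%.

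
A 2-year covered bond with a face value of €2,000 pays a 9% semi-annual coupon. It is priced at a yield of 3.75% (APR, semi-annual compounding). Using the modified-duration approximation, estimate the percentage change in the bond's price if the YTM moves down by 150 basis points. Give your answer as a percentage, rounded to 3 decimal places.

+2.770%

Periodic yield y = 0.01875. Modified duration first:
  t   CF        PV=CF/(1+0.01875)^t    t·PV
  1        90.00        88.3436        88.3436
  2        90.00        86.7176       173.4352
  3        90.00        85.1216       255.3647
  4     2,090.00     1,940.3309     7,761.3236
  Σ                  2,200.5136     8,278.4671
P = 2,200.5136; D_Mac = 3.76206 half-year periods = 1.88103 yrs; D_mod = 1.88103/(1+0.01875) = 1.84641 yrs.
ΔP/P ≈ -D_mod · Δy = -1.84641 × (-0.015) = +0.027696 = +2.7696%.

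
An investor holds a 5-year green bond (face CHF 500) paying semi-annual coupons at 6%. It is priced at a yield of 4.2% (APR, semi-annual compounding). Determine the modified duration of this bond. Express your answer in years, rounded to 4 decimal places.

4.3296 years

Periodic yield y = 0.021. First find Macaulay duration:
  t   CF        PV=CF/(1+0.021)^t    t·PV
  1        15.00        14.6915        14.6915
  2        15.00        14.3893        28.7786
  3        15.00        14.0933        42.2800
  4        15.00        13.8035        55.2139
  5        15.00        13.5196        67.5978
  6        15.00        13.2415        79.4489
  7        15.00        12.9691        90.7840
  8        15.00        12.7024       101.6191
  9        15.00        12.4411       111.9701
  10      515.00       418.3597     4,183.5967
  Σ                    540.2110     4,775.9805
P = 540.2110; Macaulay duration = 4,775.9805 / 540.2110 = 8.84095 half-year periods = 4.42048 years.
Modified duration = D_Mac / (1 + y) = 4.42048 / 1.021 = 4.32956 years.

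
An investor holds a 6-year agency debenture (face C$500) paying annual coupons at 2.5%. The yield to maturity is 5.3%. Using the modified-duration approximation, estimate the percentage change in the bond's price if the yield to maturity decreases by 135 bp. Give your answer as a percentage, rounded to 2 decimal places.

+7.20%

Periodic yield y = 0.053. Modified duration first:
  t   CF        PV=CF/(1+0.053)^t    t·PV
  1        12.50        11.8708        11.8708
  2        12.50        11.2734        22.5467
  3        12.50        10.7059        32.1178
  4        12.50        10.1671        40.6683
  5        12.50         9.6554        48.2768
  6       512.50       375.9444     2,255.6665
  Σ                    429.6170     2,411.1470
P = 429.6170; D_Mac = 5.61232 yrs; D_mod = 5.61232/(1+0.053) = 5.32984 yrs.
ΔP/P ≈ -D_mod · Δy = -5.32984 × (-0.0135) = +0.071953 = +7.1953%.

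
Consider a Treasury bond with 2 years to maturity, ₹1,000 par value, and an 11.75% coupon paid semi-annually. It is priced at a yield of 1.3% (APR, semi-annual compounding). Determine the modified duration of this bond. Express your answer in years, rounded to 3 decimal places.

1.843 years

Periodic yield y = 0.0065. First find Macaulay duration:
  t   CF        PV=CF/(1+0.0065)^t    t·PV
  1        58.75        58.3706        58.3706
  2        58.75        57.9936       115.9873
  3        58.75        57.6191       172.8573
  4     1,058.75     1,031.6641     4,126.6563
  Σ                  1,205.6474     4,473.8715
P = 1,205.6474; Macaulay duration = 4,473.8715 / 1,205.6474 = 3.71076 half-year periods = 1.85538 years.
Modified duration = D_Mac / (1 + y) = 1.85538 / 1.0065 = 1.84340 years.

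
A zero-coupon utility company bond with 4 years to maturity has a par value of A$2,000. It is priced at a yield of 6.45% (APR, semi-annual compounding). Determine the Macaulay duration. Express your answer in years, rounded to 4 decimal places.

A zero-coupon bond has a single cash flow at maturity, so its Macaulay duration equals its maturity: 4 years.
(Equivalently: 8 semi-annual periods ÷ 2 = 4 years.)

4.0000 years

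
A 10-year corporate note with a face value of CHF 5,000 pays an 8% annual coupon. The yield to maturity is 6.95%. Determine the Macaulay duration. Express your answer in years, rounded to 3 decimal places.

Periodic yield y = 0.0695. Discount each cash flow and weight by its year:
  t   CF        PV=CF/(1+0.0695)^t    t·PV
  1       400.00       374.0065       374.0065
  2       400.00       349.7022       699.4045
  3       400.00       326.9773       980.9319
  4       400.00       305.7291     1,222.9166
  5       400.00       285.8617     1,429.3087
  6       400.00       267.2854     1,603.7125
  7       400.00       249.9162     1,749.4136
  8       400.00       233.6758     1,869.4061
  9       400.00       218.4907     1,966.4160
  10    5,400.00     2,757.9467    27,579.4671
  Σ                  5,369.5918    39,474.9837
Price P = Σ PV = 5,369.5918.
Macaulay duration = Σ(t·PV) / P = 39,474.9837 / 5,369.5918 = 7.35158 years.

7.352 years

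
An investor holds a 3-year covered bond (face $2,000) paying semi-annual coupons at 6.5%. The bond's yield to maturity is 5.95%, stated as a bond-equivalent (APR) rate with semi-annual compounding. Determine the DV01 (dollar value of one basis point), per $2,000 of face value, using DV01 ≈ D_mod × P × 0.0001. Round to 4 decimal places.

Periodic yield y = 0.02975.
  t   CF        PV=CF/(1+0.02975)^t    t·PV
  1        65.00        63.1221        63.1221
  2        65.00        61.2985       122.5970
  3        65.00        59.5275       178.5826
  4        65.00        57.8078       231.2310
  5        65.00        56.1377       280.6883
  6     2,065.00     1,731.9257    10,391.5541
  Σ                  2,029.8193    11,267.7752
P = 2,029.8193; D_Mac = 5.55112 half-year periods = 2.77556 yrs; D_mod = 2.69537 yrs.
DV01 ≈ 2.69537 × 2,029.8193 × 0.0001 = 0.547112.

$0.5471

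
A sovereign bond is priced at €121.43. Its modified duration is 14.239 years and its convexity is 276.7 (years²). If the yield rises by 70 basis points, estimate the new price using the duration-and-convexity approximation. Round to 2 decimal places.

€110.15

Duration effect: -D_mod·Δy = -14.239 × (+0.007) = -0.099673
Convexity effect: ½·C·(Δy)² = 0.5 × 276.7 × (0.007)² = +0.00677915
ΔP/P ≈ -0.099673 + 0.00677915 = -0.09289385
New price ≈ 121.43 × (1 - 0.09289385) = 110.1498997945.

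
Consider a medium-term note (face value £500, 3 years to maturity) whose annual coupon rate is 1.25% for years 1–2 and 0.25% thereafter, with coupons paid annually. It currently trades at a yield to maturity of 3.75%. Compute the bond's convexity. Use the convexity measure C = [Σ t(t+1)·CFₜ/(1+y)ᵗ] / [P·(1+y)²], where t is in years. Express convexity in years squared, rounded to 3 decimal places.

With y = 0.0375:
  t   CF        PV=CF/(1+0.0375)^t    t·PV        t(t+1)·PV
  1         6.25         6.0241         6.0241          12.0482
  2         6.25         5.8064        11.6127          34.8381
  3       501.25       448.8385     1,346.5154       5,386.0616
  Σ                    460.6689     1,364.1522       5,432.9479
P = 460.6689.
Convexity = Σ t(t+1)·PV / [P·(1+y)²] = 5,432.9479 / (460.6689 × 1.076406) = 10.95646.

10.956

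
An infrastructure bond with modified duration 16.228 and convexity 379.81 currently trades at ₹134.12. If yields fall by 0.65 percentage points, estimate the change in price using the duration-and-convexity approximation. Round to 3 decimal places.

+₹15.223

Duration effect: -D_mod·Δy = -16.228 × (-0.0065) = +0.105482
Convexity effect: ½·C·(Δy)² = 0.5 × 379.81 × (-0.0065)² = +0.00802348625
ΔP/P ≈ +0.105482 + 0.00802348625 = +0.11350548625
ΔP ≈ 134.12 × (+0.11350548625) = +15.22335581585.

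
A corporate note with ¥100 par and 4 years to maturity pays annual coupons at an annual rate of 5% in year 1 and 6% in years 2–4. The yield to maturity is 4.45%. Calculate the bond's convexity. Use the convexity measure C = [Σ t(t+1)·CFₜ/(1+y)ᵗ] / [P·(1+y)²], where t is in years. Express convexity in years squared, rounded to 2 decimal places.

With y = 0.0445:
  t   CF        PV=CF/(1+0.0445)^t    t·PV        t(t+1)·PV
  1         5.00         4.7870         4.7870           9.5740
  2         6.00         5.4996        10.9993          32.9978
  3         6.00         5.2653        15.7960          63.1840
  4       106.00        89.0578       356.2313       1,781.1565
  Σ                    104.6098       387.8136       1,886.9123
P = 104.6098.
Convexity = Σ t(t+1)·PV / [P·(1+y)²] = 1,886.9123 / (104.6098 × 1.090980) = 16.53341.

16.53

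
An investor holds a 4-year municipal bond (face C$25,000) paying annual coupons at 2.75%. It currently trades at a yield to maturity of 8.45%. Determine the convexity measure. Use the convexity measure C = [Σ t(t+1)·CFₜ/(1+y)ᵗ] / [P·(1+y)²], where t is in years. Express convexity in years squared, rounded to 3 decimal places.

16.005

With y = 0.0845:
  t   CF        PV=CF/(1+0.0845)^t    t·PV        t(t+1)·PV
  1       687.50       633.9327       633.9327       1,267.8654
  2       687.50       584.5391     1,169.0783       3,507.2348
  3       687.50       538.9941     1,616.9824       6,467.9295
  4    25,687.50    18,569.6455    74,278.5821     371,392.9107
  Σ                 20,327.1115    77,698.5755     382,635.9404
P = 20,327.1115.
Convexity = Σ t(t+1)·PV / [P·(1+y)²] = 382,635.9404 / (20,327.1115 × 1.176140) = 16.00483.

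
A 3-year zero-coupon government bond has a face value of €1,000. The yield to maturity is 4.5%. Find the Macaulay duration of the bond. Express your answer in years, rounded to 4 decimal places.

3.0000 years

A zero-coupon bond has a single cash flow at maturity, so its Macaulay duration equals its maturity: 3 years.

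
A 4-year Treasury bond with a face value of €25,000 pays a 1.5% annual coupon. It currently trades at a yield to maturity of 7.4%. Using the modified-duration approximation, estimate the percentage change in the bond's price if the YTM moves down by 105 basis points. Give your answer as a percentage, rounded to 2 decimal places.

+3.81%

Periodic yield y = 0.074. Modified duration first:
  t   CF        PV=CF/(1+0.074)^t    t·PV
  1       375.00       349.1620       349.1620
  2       375.00       325.1043       650.2086
  3       375.00       302.7042       908.1126
  4    25,375.00    19,071.6789    76,286.7155
  Σ                 20,048.6494    78,194.1986
P = 20,048.6494; D_Mac = 3.90022 yrs; D_mod = 3.90022/(1+0.074) = 3.63149 yrs.
ΔP/P ≈ -D_mod · Δy = -3.63149 × (-0.0105) = +0.038131 = +3.8131%.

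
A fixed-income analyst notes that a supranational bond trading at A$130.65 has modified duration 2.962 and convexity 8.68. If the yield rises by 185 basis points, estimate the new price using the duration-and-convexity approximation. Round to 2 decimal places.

A$123.68

Duration effect: -D_mod·Δy = -2.962 × (+0.0185) = -0.054797
Convexity effect: ½·C·(Δy)² = 0.5 × 8.68 × (0.0185)² = +0.001485365
ΔP/P ≈ -0.054797 + 0.001485365 = -0.053311635
New price ≈ 130.65 × (1 - 0.053311635) = 123.68483488725.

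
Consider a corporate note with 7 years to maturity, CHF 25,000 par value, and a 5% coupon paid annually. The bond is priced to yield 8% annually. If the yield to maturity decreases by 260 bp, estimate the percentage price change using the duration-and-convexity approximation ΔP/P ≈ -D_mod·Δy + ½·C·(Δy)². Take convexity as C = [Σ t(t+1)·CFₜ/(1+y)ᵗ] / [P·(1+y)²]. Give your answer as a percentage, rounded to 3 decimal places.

+15.709%

With y = 0.08:
  t   CF        PV=CF/(1+0.08)^t    t·PV        t(t+1)·PV
  1     1,250.00     1,157.4074     1,157.4074       2,314.8148
  2     1,250.00     1,071.6735     2,143.3471       6,430.0412
  3     1,250.00       992.2903     2,976.8709      11,907.4836
  4     1,250.00       918.7873     3,675.1493      18,375.7463
  5     1,250.00       850.7290     4,253.6450      25,521.8699
  6     1,250.00       787.7120     4,726.2722      33,083.9054
  7    26,250.00    15,316.6229   107,216.3601     857,730.8810
  Σ                 21,095.2225   126,149.0519     955,364.7422
P = 21,095.2225; D_Mac = 5.97998 yrs; D_mod = 5.53702 yrs; C = 38.82734.
Duration effect: -5.53702 × (-0.026) = +0.143963
Convexity effect: 0.5 × 38.82734 × (-0.026)² = +0.0131236
ΔP/P ≈ +0.143963 + 0.0131236 = +0.157086 = +15.7086%.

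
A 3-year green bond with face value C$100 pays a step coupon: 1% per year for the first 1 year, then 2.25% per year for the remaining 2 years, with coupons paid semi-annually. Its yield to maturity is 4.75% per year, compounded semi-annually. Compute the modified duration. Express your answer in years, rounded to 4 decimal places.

Periodic yield y = 0.02375. First find Macaulay duration:
  t   CF        PV=CF/(1+0.02375)^t    t·PV
  1        0.500         0.4884         0.4884
  2        0.500         0.4771         0.9541
  3        1.125         1.0485         3.1455
  4        1.125         1.0242         4.0967
  5        1.125         1.0004         5.0021
  6      101.125        87.8405       527.0433
  Σ                     91.8791       540.7302
P = 91.8791; Macaulay duration = 540.7302 / 91.8791 = 5.88523 half-year periods = 2.94262 years.
Modified duration = D_Mac / (1 + y) = 2.94262 / 1.02375 = 2.87435 years.

2.8744 years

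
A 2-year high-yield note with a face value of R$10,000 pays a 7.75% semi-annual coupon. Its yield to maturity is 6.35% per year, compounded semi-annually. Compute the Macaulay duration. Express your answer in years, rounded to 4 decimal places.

1.8924 years

Periodic yield y = 0.03175. Discount each cash flow and weight by its period:
  t   CF        PV=CF/(1+0.03175)^t    t·PV
  1       387.50       375.5755       375.5755
  2       387.50       364.0179       728.0358
  3       387.50       352.8160     1,058.4480
  4    10,387.50     9,166.7023    36,666.8091
  Σ                 10,259.1117    38,828.8684
Price P = Σ PV = 10,259.1117.
Macaulay duration = Σ(t·PV) / P = 38,828.8684 / 10,259.1117 = 3.78482 half-year periods.
In years: 3.78482 / 2 = 1.89241 years.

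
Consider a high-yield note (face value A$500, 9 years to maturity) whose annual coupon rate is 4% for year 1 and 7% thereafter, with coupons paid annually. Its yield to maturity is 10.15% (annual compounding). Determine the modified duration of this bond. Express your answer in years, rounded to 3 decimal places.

Periodic yield y = 0.1015. First find Macaulay duration:
  t   CF        PV=CF/(1+0.1015)^t    t·PV
  1        20.00        18.1571        18.1571
  2        35.00        28.8469        57.6938
  3        35.00        26.1887        78.5662
  4        35.00        23.7755        95.1021
  5        35.00        21.5847       107.9234
  6        35.00        19.5957       117.5743
  7        35.00        17.7900       124.5302
  8        35.00        16.1507       129.2058
  9       535.00       224.1265     2,017.1388
  Σ                    396.2159     2,745.8915
P = 396.2159; Macaulay duration = 2,745.8915 / 396.2159 = 6.93029 years.
Modified duration = D_Mac / (1 + y) = 6.93029 / 1.1015 = 6.29169 years.

6.292 years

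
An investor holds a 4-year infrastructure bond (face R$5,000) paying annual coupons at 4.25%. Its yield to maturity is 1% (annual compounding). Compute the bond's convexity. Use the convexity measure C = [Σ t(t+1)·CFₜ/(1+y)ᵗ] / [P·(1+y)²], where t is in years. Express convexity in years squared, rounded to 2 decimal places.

With y = 0.01:
  t   CF        PV=CF/(1+0.01)^t    t·PV        t(t+1)·PV
  1       212.50       210.3960       210.3960         420.7921
  2       212.50       208.3129       416.6258       1,249.8775
  3       212.50       206.2504       618.7512       2,475.0049
  4     5,212.50     5,009.1100    20,036.4402     100,182.2009
  Σ                  5,634.0694    21,282.2133     104,327.8753
P = 5,634.0694.
Convexity = Σ t(t+1)·PV / [P·(1+y)²] = 104,327.8753 / (5,634.0694 × 1.020100) = 18.15246.

18.15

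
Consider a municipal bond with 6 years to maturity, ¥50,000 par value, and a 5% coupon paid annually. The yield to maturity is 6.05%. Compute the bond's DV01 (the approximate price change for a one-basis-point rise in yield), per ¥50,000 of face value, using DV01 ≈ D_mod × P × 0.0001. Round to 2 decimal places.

¥23.74

Periodic yield y = 0.0605.
  t   CF        PV=CF/(1+0.0605)^t    t·PV
  1     2,500.00     2,357.3786     2,357.3786
  2     2,500.00     2,222.8935     4,445.7871
  3     2,500.00     2,096.0807     6,288.2420
  4     2,500.00     1,976.5023     7,906.0091
  5     2,500.00     1,863.7457     9,318.7283
  6    52,500.00    36,905.8546   221,435.1275
  Σ                 47,422.4553   251,751.2725
P = 47,422.4553; D_Mac = 5.30869 yrs; D_mod = 5.00584 yrs.
DV01 ≈ 5.00584 × 47,422.4553 × 0.0001 = 23.738922.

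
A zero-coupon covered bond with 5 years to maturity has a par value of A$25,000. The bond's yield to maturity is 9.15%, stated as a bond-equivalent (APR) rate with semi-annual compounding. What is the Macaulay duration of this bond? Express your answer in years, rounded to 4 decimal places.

5.0000 years

A zero-coupon bond has a single cash flow at maturity, so its Macaulay duration equals its maturity: 5 years.
(Equivalently: 10 semi-annual periods ÷ 2 = 5 years.)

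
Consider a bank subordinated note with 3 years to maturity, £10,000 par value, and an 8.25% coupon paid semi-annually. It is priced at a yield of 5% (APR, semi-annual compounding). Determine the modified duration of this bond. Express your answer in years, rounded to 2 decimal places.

2.67 years

Periodic yield y = 0.025. First find Macaulay duration:
  t   CF        PV=CF/(1+0.025)^t    t·PV
  1       412.50       402.4390       402.4390
  2       412.50       392.6234       785.2469
  3       412.50       383.0473     1,149.1418
  4       412.50       373.7046     1,494.8186
  5       412.50       364.5899     1,822.9495
  6    10,412.50     8,978.6661    53,871.9967
  Σ                 10,895.0704    59,526.5924
P = 10,895.0704; Macaulay duration = 59,526.5924 / 10,895.0704 = 5.46363 half-year periods = 2.73181 years.
Modified duration = D_Mac / (1 + y) = 2.73181 / 1.025 = 2.66518 years.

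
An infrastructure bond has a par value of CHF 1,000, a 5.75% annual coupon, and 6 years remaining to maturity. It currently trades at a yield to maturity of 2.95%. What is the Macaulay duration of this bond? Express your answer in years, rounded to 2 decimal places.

Periodic yield y = 0.0295. Discount each cash flow and weight by its year:
  t   CF        PV=CF/(1+0.0295)^t    t·PV
  1        57.50        55.8524        55.8524
  2        57.50        54.2519       108.5038
  3        57.50        52.6974       158.0921
  4        57.50        51.1873       204.7493
  5        57.50        49.7206       248.6028
  6     1,057.50       888.2235     5,329.3411
  Σ                  1,151.9330     6,105.1415
Price P = Σ PV = 1,151.9330.
Macaulay duration = Σ(t·PV) / P = 6,105.1415 / 1,151.9330 = 5.29991 years.

5.30 years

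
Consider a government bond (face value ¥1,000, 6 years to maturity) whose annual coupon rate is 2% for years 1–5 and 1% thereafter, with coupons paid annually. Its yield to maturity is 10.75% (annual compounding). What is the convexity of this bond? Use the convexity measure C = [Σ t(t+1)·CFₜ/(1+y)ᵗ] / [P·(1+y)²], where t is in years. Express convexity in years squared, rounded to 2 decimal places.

With y = 0.1075:
  t   CF        PV=CF/(1+0.1075)^t    t·PV        t(t+1)·PV
  1        20.00        18.0587        18.0587          36.1174
  2        20.00        16.3058        32.6116          97.8349
  3        20.00        14.7231        44.1693         176.6770
  4        20.00        13.2940        53.1759         265.8796
  5        20.00        12.0036        60.0180         360.1078
  6     1,010.00       547.3422     3,284.0534      22,988.3740
  Σ                    621.7274     3,492.0869      23,924.9908
P = 621.7274.
Convexity = Σ t(t+1)·PV / [P·(1+y)²] = 23,924.9908 / (621.7274 × 1.226556) = 31.37360.

31.37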